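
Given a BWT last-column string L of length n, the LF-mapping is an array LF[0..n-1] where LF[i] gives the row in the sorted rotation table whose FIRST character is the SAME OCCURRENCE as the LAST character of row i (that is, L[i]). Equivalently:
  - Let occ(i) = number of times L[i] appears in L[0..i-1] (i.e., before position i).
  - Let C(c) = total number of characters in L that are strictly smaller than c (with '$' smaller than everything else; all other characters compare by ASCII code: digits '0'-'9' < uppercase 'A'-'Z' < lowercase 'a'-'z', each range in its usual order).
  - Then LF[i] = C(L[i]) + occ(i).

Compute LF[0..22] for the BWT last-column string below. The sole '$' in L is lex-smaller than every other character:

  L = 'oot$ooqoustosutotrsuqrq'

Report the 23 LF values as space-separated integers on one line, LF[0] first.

Char counts: '$':1, 'o':7, 'q':3, 'r':2, 's':3, 't':4, 'u':3
C (first-col start): C('$')=0, C('o')=1, C('q')=8, C('r')=11, C('s')=13, C('t')=16, C('u')=20
L[0]='o': occ=0, LF[0]=C('o')+0=1+0=1
L[1]='o': occ=1, LF[1]=C('o')+1=1+1=2
L[2]='t': occ=0, LF[2]=C('t')+0=16+0=16
L[3]='$': occ=0, LF[3]=C('$')+0=0+0=0
L[4]='o': occ=2, LF[4]=C('o')+2=1+2=3
L[5]='o': occ=3, LF[5]=C('o')+3=1+3=4
L[6]='q': occ=0, LF[6]=C('q')+0=8+0=8
L[7]='o': occ=4, LF[7]=C('o')+4=1+4=5
L[8]='u': occ=0, LF[8]=C('u')+0=20+0=20
L[9]='s': occ=0, LF[9]=C('s')+0=13+0=13
L[10]='t': occ=1, LF[10]=C('t')+1=16+1=17
L[11]='o': occ=5, LF[11]=C('o')+5=1+5=6
L[12]='s': occ=1, LF[12]=C('s')+1=13+1=14
L[13]='u': occ=1, LF[13]=C('u')+1=20+1=21
L[14]='t': occ=2, LF[14]=C('t')+2=16+2=18
L[15]='o': occ=6, LF[15]=C('o')+6=1+6=7
L[16]='t': occ=3, LF[16]=C('t')+3=16+3=19
L[17]='r': occ=0, LF[17]=C('r')+0=11+0=11
L[18]='s': occ=2, LF[18]=C('s')+2=13+2=15
L[19]='u': occ=2, LF[19]=C('u')+2=20+2=22
L[20]='q': occ=1, LF[20]=C('q')+1=8+1=9
L[21]='r': occ=1, LF[21]=C('r')+1=11+1=12
L[22]='q': occ=2, LF[22]=C('q')+2=8+2=10

Answer: 1 2 16 0 3 4 8 5 20 13 17 6 14 21 18 7 19 11 15 22 9 12 10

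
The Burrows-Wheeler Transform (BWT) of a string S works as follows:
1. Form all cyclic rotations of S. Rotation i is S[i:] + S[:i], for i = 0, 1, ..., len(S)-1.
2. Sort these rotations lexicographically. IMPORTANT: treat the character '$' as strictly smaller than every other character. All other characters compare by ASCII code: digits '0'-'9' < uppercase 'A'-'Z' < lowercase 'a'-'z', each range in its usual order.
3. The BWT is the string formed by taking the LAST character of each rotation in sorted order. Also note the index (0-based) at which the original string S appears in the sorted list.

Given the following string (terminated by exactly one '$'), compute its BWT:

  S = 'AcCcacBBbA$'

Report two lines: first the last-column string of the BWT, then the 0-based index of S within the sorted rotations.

All 11 rotations (rotation i = S[i:]+S[:i]):
  rot[0] = AcCcacBBbA$
  rot[1] = cCcacBBbA$A
  rot[2] = CcacBBbA$Ac
  rot[3] = cacBBbA$AcC
  rot[4] = acBBbA$AcCc
  rot[5] = cBBbA$AcCca
  rot[6] = BBbA$AcCcac
  rot[7] = BbA$AcCcacB
  rot[8] = bA$AcCcacBB
  rot[9] = A$AcCcacBBb
  rot[10] = $AcCcacBBbA
Sorted (with $ < everything):
  sorted[0] = $AcCcacBBbA  (last char: 'A')
  sorted[1] = A$AcCcacBBb  (last char: 'b')
  sorted[2] = AcCcacBBbA$  (last char: '$')
  sorted[3] = BBbA$AcCcac  (last char: 'c')
  sorted[4] = BbA$AcCcacB  (last char: 'B')
  sorted[5] = CcacBBbA$Ac  (last char: 'c')
  sorted[6] = acBBbA$AcCc  (last char: 'c')
  sorted[7] = bA$AcCcacBB  (last char: 'B')
  sorted[8] = cBBbA$AcCca  (last char: 'a')
  sorted[9] = cCcacBBbA$A  (last char: 'A')
  sorted[10] = cacBBbA$AcC  (last char: 'C')
Last column: Ab$cBccBaAC
Original string S is at sorted index 2

Answer: Ab$cBccBaAC
2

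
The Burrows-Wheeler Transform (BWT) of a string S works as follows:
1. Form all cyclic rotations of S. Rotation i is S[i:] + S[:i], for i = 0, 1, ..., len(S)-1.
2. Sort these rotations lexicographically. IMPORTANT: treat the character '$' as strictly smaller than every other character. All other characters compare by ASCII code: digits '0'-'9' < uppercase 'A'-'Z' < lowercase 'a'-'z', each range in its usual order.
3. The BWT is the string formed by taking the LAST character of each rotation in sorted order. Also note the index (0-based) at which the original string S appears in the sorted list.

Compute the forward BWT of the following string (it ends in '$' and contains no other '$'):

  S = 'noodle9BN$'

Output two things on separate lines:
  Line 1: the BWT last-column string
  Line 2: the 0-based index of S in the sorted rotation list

All 10 rotations (rotation i = S[i:]+S[:i]):
  rot[0] = noodle9BN$
  rot[1] = oodle9BN$n
  rot[2] = odle9BN$no
  rot[3] = dle9BN$noo
  rot[4] = le9BN$nood
  rot[5] = e9BN$noodl
  rot[6] = 9BN$noodle
  rot[7] = BN$noodle9
  rot[8] = N$noodle9B
  rot[9] = $noodle9BN
Sorted (with $ < everything):
  sorted[0] = $noodle9BN  (last char: 'N')
  sorted[1] = 9BN$noodle  (last char: 'e')
  sorted[2] = BN$noodle9  (last char: '9')
  sorted[3] = N$noodle9B  (last char: 'B')
  sorted[4] = dle9BN$noo  (last char: 'o')
  sorted[5] = e9BN$noodl  (last char: 'l')
  sorted[6] = le9BN$nood  (last char: 'd')
  sorted[7] = noodle9BN$  (last char: '$')
  sorted[8] = odle9BN$no  (last char: 'o')
  sorted[9] = oodle9BN$n  (last char: 'n')
Last column: Ne9Bold$on
Original string S is at sorted index 7

Answer: Ne9Bold$on
7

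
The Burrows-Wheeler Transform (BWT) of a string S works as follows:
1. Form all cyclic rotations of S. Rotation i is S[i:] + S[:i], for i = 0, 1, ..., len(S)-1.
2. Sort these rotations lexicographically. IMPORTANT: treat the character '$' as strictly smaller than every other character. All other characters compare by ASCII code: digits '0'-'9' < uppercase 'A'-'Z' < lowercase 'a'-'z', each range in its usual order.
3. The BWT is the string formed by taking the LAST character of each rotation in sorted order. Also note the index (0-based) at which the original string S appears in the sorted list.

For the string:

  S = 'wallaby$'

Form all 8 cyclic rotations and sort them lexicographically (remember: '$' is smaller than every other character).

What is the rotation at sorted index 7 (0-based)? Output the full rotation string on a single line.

Answer: y$wallab

Derivation:
All 8 rotations (rotation i = S[i:]+S[:i]):
  rot[0] = wallaby$
  rot[1] = allaby$w
  rot[2] = llaby$wa
  rot[3] = laby$wal
  rot[4] = aby$wall
  rot[5] = by$walla
  rot[6] = y$wallab
  rot[7] = $wallaby
Sorted (with $ < everything):
  sorted[0] = $wallaby
  sorted[1] = aby$wall
  sorted[2] = allaby$w
  sorted[3] = by$walla
  sorted[4] = laby$wal
  sorted[5] = llaby$wa
  sorted[6] = wallaby$
  sorted[7] = y$wallab
sorted[7] = y$wallab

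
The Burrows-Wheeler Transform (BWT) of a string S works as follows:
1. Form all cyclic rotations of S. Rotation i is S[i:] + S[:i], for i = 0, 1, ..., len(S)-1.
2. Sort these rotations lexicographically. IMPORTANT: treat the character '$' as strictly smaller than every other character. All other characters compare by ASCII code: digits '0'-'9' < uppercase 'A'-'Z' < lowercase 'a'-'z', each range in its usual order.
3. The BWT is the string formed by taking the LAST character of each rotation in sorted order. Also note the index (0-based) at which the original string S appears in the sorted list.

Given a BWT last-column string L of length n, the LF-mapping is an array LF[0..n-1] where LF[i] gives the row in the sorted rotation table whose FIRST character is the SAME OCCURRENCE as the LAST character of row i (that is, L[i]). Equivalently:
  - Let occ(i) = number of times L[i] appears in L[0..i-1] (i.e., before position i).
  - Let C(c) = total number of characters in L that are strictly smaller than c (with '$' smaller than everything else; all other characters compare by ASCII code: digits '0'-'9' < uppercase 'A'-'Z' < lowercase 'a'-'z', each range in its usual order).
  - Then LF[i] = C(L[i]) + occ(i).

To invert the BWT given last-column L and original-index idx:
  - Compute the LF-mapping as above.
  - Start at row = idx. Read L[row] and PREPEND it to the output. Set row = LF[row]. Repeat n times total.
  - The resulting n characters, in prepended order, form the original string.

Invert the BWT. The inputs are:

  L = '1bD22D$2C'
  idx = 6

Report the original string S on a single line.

LF mapping: 1 8 6 2 3 7 0 4 5
Walk LF starting at row 6, prepending L[row]:
  step 1: row=6, L[6]='$', prepend. Next row=LF[6]=0
  step 2: row=0, L[0]='1', prepend. Next row=LF[0]=1
  step 3: row=1, L[1]='b', prepend. Next row=LF[1]=8
  step 4: row=8, L[8]='C', prepend. Next row=LF[8]=5
  step 5: row=5, L[5]='D', prepend. Next row=LF[5]=7
  step 6: row=7, L[7]='2', prepend. Next row=LF[7]=4
  step 7: row=4, L[4]='2', prepend. Next row=LF[4]=3
  step 8: row=3, L[3]='2', prepend. Next row=LF[3]=2
  step 9: row=2, L[2]='D', prepend. Next row=LF[2]=6
Reversed output: D222DCb1$

Answer: D222DCb1$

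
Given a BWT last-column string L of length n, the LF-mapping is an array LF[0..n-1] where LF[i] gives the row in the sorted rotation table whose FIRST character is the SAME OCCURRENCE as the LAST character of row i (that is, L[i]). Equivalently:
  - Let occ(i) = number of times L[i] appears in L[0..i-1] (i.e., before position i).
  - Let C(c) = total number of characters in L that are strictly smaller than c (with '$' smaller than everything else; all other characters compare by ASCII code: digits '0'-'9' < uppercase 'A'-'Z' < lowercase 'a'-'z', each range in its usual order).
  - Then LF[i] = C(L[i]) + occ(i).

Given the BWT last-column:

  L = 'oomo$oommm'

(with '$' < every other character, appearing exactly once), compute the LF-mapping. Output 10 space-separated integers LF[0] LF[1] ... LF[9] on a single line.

Char counts: '$':1, 'm':4, 'o':5
C (first-col start): C('$')=0, C('m')=1, C('o')=5
L[0]='o': occ=0, LF[0]=C('o')+0=5+0=5
L[1]='o': occ=1, LF[1]=C('o')+1=5+1=6
L[2]='m': occ=0, LF[2]=C('m')+0=1+0=1
L[3]='o': occ=2, LF[3]=C('o')+2=5+2=7
L[4]='$': occ=0, LF[4]=C('$')+0=0+0=0
L[5]='o': occ=3, LF[5]=C('o')+3=5+3=8
L[6]='o': occ=4, LF[6]=C('o')+4=5+4=9
L[7]='m': occ=1, LF[7]=C('m')+1=1+1=2
L[8]='m': occ=2, LF[8]=C('m')+2=1+2=3
L[9]='m': occ=3, LF[9]=C('m')+3=1+3=4

Answer: 5 6 1 7 0 8 9 2 3 4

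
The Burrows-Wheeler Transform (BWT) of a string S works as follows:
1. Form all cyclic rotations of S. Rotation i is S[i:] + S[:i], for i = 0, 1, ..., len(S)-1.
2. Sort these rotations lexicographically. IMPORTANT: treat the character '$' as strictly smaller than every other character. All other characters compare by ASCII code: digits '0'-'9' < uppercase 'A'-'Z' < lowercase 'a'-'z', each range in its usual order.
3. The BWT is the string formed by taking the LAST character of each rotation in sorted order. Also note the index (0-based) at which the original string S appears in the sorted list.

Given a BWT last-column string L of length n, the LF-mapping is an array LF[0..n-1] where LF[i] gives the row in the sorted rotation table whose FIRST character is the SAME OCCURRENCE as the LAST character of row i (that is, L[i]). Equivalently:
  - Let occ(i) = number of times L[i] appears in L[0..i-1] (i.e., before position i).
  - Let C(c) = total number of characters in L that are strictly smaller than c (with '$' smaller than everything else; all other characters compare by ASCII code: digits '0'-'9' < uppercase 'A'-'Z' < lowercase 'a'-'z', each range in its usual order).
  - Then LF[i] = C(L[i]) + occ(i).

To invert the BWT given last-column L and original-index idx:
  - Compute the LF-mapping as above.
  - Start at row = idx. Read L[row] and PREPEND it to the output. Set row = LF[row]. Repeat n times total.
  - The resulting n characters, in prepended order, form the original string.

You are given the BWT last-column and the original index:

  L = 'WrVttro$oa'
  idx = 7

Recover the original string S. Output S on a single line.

LF mapping: 2 6 1 8 9 7 4 0 5 3
Walk LF starting at row 7, prepending L[row]:
  step 1: row=7, L[7]='$', prepend. Next row=LF[7]=0
  step 2: row=0, L[0]='W', prepend. Next row=LF[0]=2
  step 3: row=2, L[2]='V', prepend. Next row=LF[2]=1
  step 4: row=1, L[1]='r', prepend. Next row=LF[1]=6
  step 5: row=6, L[6]='o', prepend. Next row=LF[6]=4
  step 6: row=4, L[4]='t', prepend. Next row=LF[4]=9
  step 7: row=9, L[9]='a', prepend. Next row=LF[9]=3
  step 8: row=3, L[3]='t', prepend. Next row=LF[3]=8
  step 9: row=8, L[8]='o', prepend. Next row=LF[8]=5
  step 10: row=5, L[5]='r', prepend. Next row=LF[5]=7
Reversed output: rotatorVW$

Answer: rotatorVW$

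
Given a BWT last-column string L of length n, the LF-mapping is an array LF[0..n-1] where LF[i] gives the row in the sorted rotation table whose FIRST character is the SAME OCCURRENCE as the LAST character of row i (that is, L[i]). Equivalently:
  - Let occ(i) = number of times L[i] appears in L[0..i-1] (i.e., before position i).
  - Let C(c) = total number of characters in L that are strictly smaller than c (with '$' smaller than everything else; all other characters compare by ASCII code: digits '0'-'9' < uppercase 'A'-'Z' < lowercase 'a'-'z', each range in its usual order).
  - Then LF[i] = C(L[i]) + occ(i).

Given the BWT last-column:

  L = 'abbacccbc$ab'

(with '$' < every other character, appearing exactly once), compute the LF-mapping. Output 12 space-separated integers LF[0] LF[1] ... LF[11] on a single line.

Char counts: '$':1, 'a':3, 'b':4, 'c':4
C (first-col start): C('$')=0, C('a')=1, C('b')=4, C('c')=8
L[0]='a': occ=0, LF[0]=C('a')+0=1+0=1
L[1]='b': occ=0, LF[1]=C('b')+0=4+0=4
L[2]='b': occ=1, LF[2]=C('b')+1=4+1=5
L[3]='a': occ=1, LF[3]=C('a')+1=1+1=2
L[4]='c': occ=0, LF[4]=C('c')+0=8+0=8
L[5]='c': occ=1, LF[5]=C('c')+1=8+1=9
L[6]='c': occ=2, LF[6]=C('c')+2=8+2=10
L[7]='b': occ=2, LF[7]=C('b')+2=4+2=6
L[8]='c': occ=3, LF[8]=C('c')+3=8+3=11
L[9]='$': occ=0, LF[9]=C('$')+0=0+0=0
L[10]='a': occ=2, LF[10]=C('a')+2=1+2=3
L[11]='b': occ=3, LF[11]=C('b')+3=4+3=7

Answer: 1 4 5 2 8 9 10 6 11 0 3 7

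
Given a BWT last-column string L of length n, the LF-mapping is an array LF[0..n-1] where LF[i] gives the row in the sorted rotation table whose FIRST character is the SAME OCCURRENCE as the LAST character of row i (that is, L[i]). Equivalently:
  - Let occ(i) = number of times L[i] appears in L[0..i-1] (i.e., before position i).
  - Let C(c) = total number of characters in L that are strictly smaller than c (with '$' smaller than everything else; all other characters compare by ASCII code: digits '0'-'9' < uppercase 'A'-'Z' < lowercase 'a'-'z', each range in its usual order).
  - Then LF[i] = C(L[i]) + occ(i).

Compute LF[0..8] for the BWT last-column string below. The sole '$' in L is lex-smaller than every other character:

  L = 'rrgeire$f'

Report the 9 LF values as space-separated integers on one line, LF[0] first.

Char counts: '$':1, 'e':2, 'f':1, 'g':1, 'i':1, 'r':3
C (first-col start): C('$')=0, C('e')=1, C('f')=3, C('g')=4, C('i')=5, C('r')=6
L[0]='r': occ=0, LF[0]=C('r')+0=6+0=6
L[1]='r': occ=1, LF[1]=C('r')+1=6+1=7
L[2]='g': occ=0, LF[2]=C('g')+0=4+0=4
L[3]='e': occ=0, LF[3]=C('e')+0=1+0=1
L[4]='i': occ=0, LF[4]=C('i')+0=5+0=5
L[5]='r': occ=2, LF[5]=C('r')+2=6+2=8
L[6]='e': occ=1, LF[6]=C('e')+1=1+1=2
L[7]='$': occ=0, LF[7]=C('$')+0=0+0=0
L[8]='f': occ=0, LF[8]=C('f')+0=3+0=3

Answer: 6 7 4 1 5 8 2 0 3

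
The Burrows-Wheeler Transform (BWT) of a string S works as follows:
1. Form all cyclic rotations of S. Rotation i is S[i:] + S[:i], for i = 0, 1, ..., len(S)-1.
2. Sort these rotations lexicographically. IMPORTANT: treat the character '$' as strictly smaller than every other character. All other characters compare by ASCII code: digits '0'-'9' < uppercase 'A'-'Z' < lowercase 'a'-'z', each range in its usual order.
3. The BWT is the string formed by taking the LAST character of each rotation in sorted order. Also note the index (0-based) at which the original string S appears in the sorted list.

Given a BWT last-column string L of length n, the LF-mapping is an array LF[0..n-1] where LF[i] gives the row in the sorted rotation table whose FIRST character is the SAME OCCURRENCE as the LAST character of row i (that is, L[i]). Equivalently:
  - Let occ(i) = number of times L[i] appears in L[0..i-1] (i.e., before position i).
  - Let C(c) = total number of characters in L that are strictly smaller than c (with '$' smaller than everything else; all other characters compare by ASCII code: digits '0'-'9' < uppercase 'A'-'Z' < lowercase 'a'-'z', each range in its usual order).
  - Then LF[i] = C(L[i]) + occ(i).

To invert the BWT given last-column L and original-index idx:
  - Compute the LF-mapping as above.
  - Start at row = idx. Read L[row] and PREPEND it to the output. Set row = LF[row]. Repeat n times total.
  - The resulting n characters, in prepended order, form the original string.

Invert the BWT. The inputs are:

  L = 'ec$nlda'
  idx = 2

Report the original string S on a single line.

LF mapping: 4 2 0 6 5 3 1
Walk LF starting at row 2, prepending L[row]:
  step 1: row=2, L[2]='$', prepend. Next row=LF[2]=0
  step 2: row=0, L[0]='e', prepend. Next row=LF[0]=4
  step 3: row=4, L[4]='l', prepend. Next row=LF[4]=5
  step 4: row=5, L[5]='d', prepend. Next row=LF[5]=3
  step 5: row=3, L[3]='n', prepend. Next row=LF[3]=6
  step 6: row=6, L[6]='a', prepend. Next row=LF[6]=1
  step 7: row=1, L[1]='c', prepend. Next row=LF[1]=2
Reversed output: candle$

Answer: candle$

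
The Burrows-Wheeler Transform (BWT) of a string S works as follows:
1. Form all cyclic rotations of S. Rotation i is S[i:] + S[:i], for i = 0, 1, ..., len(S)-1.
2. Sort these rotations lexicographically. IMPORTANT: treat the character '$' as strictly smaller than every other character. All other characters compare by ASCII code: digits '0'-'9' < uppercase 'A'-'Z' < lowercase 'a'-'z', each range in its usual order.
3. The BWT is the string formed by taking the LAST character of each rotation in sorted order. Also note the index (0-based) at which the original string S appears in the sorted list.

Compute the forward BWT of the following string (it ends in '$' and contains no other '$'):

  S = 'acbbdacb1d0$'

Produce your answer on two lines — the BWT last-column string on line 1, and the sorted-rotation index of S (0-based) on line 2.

All 12 rotations (rotation i = S[i:]+S[:i]):
  rot[0] = acbbdacb1d0$
  rot[1] = cbbdacb1d0$a
  rot[2] = bbdacb1d0$ac
  rot[3] = bdacb1d0$acb
  rot[4] = dacb1d0$acbb
  rot[5] = acb1d0$acbbd
  rot[6] = cb1d0$acbbda
  rot[7] = b1d0$acbbdac
  rot[8] = 1d0$acbbdacb
  rot[9] = d0$acbbdacb1
  rot[10] = 0$acbbdacb1d
  rot[11] = $acbbdacb1d0
Sorted (with $ < everything):
  sorted[0] = $acbbdacb1d0  (last char: '0')
  sorted[1] = 0$acbbdacb1d  (last char: 'd')
  sorted[2] = 1d0$acbbdacb  (last char: 'b')
  sorted[3] = acb1d0$acbbd  (last char: 'd')
  sorted[4] = acbbdacb1d0$  (last char: '$')
  sorted[5] = b1d0$acbbdac  (last char: 'c')
  sorted[6] = bbdacb1d0$ac  (last char: 'c')
  sorted[7] = bdacb1d0$acb  (last char: 'b')
  sorted[8] = cb1d0$acbbda  (last char: 'a')
  sorted[9] = cbbdacb1d0$a  (last char: 'a')
  sorted[10] = d0$acbbdacb1  (last char: '1')
  sorted[11] = dacb1d0$acbb  (last char: 'b')
Last column: 0dbd$ccbaa1b
Original string S is at sorted index 4

Answer: 0dbd$ccbaa1b
4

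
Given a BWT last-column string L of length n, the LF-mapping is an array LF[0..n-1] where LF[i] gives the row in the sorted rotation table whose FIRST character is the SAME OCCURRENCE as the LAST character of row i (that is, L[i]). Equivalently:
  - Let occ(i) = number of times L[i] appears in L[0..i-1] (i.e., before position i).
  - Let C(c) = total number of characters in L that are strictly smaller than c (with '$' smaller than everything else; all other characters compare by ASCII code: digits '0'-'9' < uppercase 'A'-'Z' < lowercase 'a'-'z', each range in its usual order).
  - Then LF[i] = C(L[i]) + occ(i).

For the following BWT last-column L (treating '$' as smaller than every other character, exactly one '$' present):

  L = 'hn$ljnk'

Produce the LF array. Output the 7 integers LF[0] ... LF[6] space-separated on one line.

Char counts: '$':1, 'h':1, 'j':1, 'k':1, 'l':1, 'n':2
C (first-col start): C('$')=0, C('h')=1, C('j')=2, C('k')=3, C('l')=4, C('n')=5
L[0]='h': occ=0, LF[0]=C('h')+0=1+0=1
L[1]='n': occ=0, LF[1]=C('n')+0=5+0=5
L[2]='$': occ=0, LF[2]=C('$')+0=0+0=0
L[3]='l': occ=0, LF[3]=C('l')+0=4+0=4
L[4]='j': occ=0, LF[4]=C('j')+0=2+0=2
L[5]='n': occ=1, LF[5]=C('n')+1=5+1=6
L[6]='k': occ=0, LF[6]=C('k')+0=3+0=3

Answer: 1 5 0 4 2 6 3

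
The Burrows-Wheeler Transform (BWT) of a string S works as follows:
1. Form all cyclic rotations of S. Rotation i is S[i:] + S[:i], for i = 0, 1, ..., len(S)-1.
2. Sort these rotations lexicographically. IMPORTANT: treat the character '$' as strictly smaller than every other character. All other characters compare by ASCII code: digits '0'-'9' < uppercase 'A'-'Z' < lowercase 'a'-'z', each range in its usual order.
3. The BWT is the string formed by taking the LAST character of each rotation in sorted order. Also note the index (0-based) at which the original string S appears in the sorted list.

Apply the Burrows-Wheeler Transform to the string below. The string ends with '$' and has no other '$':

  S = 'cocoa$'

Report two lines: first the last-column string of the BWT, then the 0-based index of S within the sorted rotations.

All 6 rotations (rotation i = S[i:]+S[:i]):
  rot[0] = cocoa$
  rot[1] = ocoa$c
  rot[2] = coa$co
  rot[3] = oa$coc
  rot[4] = a$coco
  rot[5] = $cocoa
Sorted (with $ < everything):
  sorted[0] = $cocoa  (last char: 'a')
  sorted[1] = a$coco  (last char: 'o')
  sorted[2] = coa$co  (last char: 'o')
  sorted[3] = cocoa$  (last char: '$')
  sorted[4] = oa$coc  (last char: 'c')
  sorted[5] = ocoa$c  (last char: 'c')
Last column: aoo$cc
Original string S is at sorted index 3

Answer: aoo$cc
3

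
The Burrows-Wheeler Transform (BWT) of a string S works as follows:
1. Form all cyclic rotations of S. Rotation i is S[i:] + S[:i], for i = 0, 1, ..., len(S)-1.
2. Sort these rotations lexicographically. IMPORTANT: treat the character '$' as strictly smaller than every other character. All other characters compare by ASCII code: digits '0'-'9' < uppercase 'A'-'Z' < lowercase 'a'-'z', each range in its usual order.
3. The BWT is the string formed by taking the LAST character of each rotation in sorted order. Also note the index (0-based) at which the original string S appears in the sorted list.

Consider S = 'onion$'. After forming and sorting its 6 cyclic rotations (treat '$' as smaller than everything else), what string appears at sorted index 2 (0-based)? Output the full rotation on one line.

Answer: n$onio

Derivation:
All 6 rotations (rotation i = S[i:]+S[:i]):
  rot[0] = onion$
  rot[1] = nion$o
  rot[2] = ion$on
  rot[3] = on$oni
  rot[4] = n$onio
  rot[5] = $onion
Sorted (with $ < everything):
  sorted[0] = $onion
  sorted[1] = ion$on
  sorted[2] = n$onio
  sorted[3] = nion$o
  sorted[4] = on$oni
  sorted[5] = onion$
sorted[2] = n$onio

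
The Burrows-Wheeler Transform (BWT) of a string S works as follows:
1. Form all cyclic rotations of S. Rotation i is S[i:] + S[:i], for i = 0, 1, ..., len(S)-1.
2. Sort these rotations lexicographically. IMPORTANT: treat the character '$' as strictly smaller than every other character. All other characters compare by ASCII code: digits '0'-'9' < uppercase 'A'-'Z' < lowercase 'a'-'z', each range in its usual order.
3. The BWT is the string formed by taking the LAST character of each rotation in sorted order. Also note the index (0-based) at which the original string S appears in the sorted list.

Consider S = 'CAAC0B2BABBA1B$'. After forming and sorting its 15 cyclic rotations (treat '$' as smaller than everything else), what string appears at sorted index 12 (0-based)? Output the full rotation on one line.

All 15 rotations (rotation i = S[i:]+S[:i]):
  rot[0] = CAAC0B2BABBA1B$
  rot[1] = AAC0B2BABBA1B$C
  rot[2] = AC0B2BABBA1B$CA
  rot[3] = C0B2BABBA1B$CAA
  rot[4] = 0B2BABBA1B$CAAC
  rot[5] = B2BABBA1B$CAAC0
  rot[6] = 2BABBA1B$CAAC0B
  rot[7] = BABBA1B$CAAC0B2
  rot[8] = ABBA1B$CAAC0B2B
  rot[9] = BBA1B$CAAC0B2BA
  rot[10] = BA1B$CAAC0B2BAB
  rot[11] = A1B$CAAC0B2BABB
  rot[12] = 1B$CAAC0B2BABBA
  rot[13] = B$CAAC0B2BABBA1
  rot[14] = $CAAC0B2BABBA1B
Sorted (with $ < everything):
  sorted[0] = $CAAC0B2BABBA1B
  sorted[1] = 0B2BABBA1B$CAAC
  sorted[2] = 1B$CAAC0B2BABBA
  sorted[3] = 2BABBA1B$CAAC0B
  sorted[4] = A1B$CAAC0B2BABB
  sorted[5] = AAC0B2BABBA1B$C
  sorted[6] = ABBA1B$CAAC0B2B
  sorted[7] = AC0B2BABBA1B$CA
  sorted[8] = B$CAAC0B2BABBA1
  sorted[9] = B2BABBA1B$CAAC0
  sorted[10] = BA1B$CAAC0B2BAB
  sorted[11] = BABBA1B$CAAC0B2
  sorted[12] = BBA1B$CAAC0B2BA
  sorted[13] = C0B2BABBA1B$CAA
  sorted[14] = CAAC0B2BABBA1B$
sorted[12] = BBA1B$CAAC0B2BA

Answer: BBA1B$CAAC0B2BA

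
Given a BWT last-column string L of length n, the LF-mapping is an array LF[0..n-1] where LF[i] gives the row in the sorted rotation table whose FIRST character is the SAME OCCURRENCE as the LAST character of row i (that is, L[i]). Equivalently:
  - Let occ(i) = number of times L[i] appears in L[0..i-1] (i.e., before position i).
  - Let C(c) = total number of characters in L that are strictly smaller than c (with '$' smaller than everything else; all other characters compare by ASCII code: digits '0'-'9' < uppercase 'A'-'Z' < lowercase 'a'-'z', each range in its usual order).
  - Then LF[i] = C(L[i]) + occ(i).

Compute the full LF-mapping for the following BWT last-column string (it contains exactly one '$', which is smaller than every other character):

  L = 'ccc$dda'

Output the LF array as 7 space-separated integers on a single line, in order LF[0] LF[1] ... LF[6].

Answer: 2 3 4 0 5 6 1

Derivation:
Char counts: '$':1, 'a':1, 'c':3, 'd':2
C (first-col start): C('$')=0, C('a')=1, C('c')=2, C('d')=5
L[0]='c': occ=0, LF[0]=C('c')+0=2+0=2
L[1]='c': occ=1, LF[1]=C('c')+1=2+1=3
L[2]='c': occ=2, LF[2]=C('c')+2=2+2=4
L[3]='$': occ=0, LF[3]=C('$')+0=0+0=0
L[4]='d': occ=0, LF[4]=C('d')+0=5+0=5
L[5]='d': occ=1, LF[5]=C('d')+1=5+1=6
L[6]='a': occ=0, LF[6]=C('a')+0=1+0=1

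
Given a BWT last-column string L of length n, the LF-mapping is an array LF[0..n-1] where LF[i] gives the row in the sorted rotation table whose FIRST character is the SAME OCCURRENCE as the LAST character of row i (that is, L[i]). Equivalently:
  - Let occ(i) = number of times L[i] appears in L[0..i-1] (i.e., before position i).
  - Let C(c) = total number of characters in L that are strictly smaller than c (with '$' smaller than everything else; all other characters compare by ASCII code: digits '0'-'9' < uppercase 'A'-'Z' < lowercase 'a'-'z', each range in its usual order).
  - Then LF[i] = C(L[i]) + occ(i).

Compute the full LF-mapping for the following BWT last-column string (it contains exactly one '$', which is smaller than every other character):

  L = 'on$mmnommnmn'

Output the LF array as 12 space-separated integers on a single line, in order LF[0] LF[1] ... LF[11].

Char counts: '$':1, 'm':5, 'n':4, 'o':2
C (first-col start): C('$')=0, C('m')=1, C('n')=6, C('o')=10
L[0]='o': occ=0, LF[0]=C('o')+0=10+0=10
L[1]='n': occ=0, LF[1]=C('n')+0=6+0=6
L[2]='$': occ=0, LF[2]=C('$')+0=0+0=0
L[3]='m': occ=0, LF[3]=C('m')+0=1+0=1
L[4]='m': occ=1, LF[4]=C('m')+1=1+1=2
L[5]='n': occ=1, LF[5]=C('n')+1=6+1=7
L[6]='o': occ=1, LF[6]=C('o')+1=10+1=11
L[7]='m': occ=2, LF[7]=C('m')+2=1+2=3
L[8]='m': occ=3, LF[8]=C('m')+3=1+3=4
L[9]='n': occ=2, LF[9]=C('n')+2=6+2=8
L[10]='m': occ=4, LF[10]=C('m')+4=1+4=5
L[11]='n': occ=3, LF[11]=C('n')+3=6+3=9

Answer: 10 6 0 1 2 7 11 3 4 8 5 9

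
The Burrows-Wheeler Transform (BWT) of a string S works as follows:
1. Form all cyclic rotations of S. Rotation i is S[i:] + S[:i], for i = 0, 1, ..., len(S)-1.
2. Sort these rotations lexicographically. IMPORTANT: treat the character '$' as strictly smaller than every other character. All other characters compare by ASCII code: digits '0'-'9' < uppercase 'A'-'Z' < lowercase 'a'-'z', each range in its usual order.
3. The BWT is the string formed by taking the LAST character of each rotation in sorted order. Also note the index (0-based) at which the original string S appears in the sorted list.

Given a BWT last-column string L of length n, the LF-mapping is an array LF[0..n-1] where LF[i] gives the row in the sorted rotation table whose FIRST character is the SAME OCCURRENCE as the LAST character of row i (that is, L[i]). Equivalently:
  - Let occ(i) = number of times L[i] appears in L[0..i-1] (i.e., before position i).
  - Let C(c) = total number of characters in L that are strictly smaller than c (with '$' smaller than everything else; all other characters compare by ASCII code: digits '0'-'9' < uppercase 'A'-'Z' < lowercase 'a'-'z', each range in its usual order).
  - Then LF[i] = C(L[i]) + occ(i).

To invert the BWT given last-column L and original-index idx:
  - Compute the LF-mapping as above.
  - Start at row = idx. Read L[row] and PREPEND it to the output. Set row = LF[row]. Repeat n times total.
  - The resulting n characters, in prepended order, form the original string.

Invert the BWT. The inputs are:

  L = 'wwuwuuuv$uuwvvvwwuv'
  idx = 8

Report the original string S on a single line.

LF mapping: 13 14 1 15 2 3 4 8 0 5 6 16 9 10 11 17 18 7 12
Walk LF starting at row 8, prepending L[row]:
  step 1: row=8, L[8]='$', prepend. Next row=LF[8]=0
  step 2: row=0, L[0]='w', prepend. Next row=LF[0]=13
  step 3: row=13, L[13]='v', prepend. Next row=LF[13]=10
  step 4: row=10, L[10]='u', prepend. Next row=LF[10]=6
  step 5: row=6, L[6]='u', prepend. Next row=LF[6]=4
  step 6: row=4, L[4]='u', prepend. Next row=LF[4]=2
  step 7: row=2, L[2]='u', prepend. Next row=LF[2]=1
  step 8: row=1, L[1]='w', prepend. Next row=LF[1]=14
  step 9: row=14, L[14]='v', prepend. Next row=LF[14]=11
  step 10: row=11, L[11]='w', prepend. Next row=LF[11]=16
  step 11: row=16, L[16]='w', prepend. Next row=LF[16]=18
  step 12: row=18, L[18]='v', prepend. Next row=LF[18]=12
  step 13: row=12, L[12]='v', prepend. Next row=LF[12]=9
  step 14: row=9, L[9]='u', prepend. Next row=LF[9]=5
  step 15: row=5, L[5]='u', prepend. Next row=LF[5]=3
  step 16: row=3, L[3]='w', prepend. Next row=LF[3]=15
  step 17: row=15, L[15]='w', prepend. Next row=LF[15]=17
  step 18: row=17, L[17]='u', prepend. Next row=LF[17]=7
  step 19: row=7, L[7]='v', prepend. Next row=LF[7]=8
Reversed output: vuwwuuvvwwvwuuuuvw$

Answer: vuwwuuvvwwvwuuuuvw$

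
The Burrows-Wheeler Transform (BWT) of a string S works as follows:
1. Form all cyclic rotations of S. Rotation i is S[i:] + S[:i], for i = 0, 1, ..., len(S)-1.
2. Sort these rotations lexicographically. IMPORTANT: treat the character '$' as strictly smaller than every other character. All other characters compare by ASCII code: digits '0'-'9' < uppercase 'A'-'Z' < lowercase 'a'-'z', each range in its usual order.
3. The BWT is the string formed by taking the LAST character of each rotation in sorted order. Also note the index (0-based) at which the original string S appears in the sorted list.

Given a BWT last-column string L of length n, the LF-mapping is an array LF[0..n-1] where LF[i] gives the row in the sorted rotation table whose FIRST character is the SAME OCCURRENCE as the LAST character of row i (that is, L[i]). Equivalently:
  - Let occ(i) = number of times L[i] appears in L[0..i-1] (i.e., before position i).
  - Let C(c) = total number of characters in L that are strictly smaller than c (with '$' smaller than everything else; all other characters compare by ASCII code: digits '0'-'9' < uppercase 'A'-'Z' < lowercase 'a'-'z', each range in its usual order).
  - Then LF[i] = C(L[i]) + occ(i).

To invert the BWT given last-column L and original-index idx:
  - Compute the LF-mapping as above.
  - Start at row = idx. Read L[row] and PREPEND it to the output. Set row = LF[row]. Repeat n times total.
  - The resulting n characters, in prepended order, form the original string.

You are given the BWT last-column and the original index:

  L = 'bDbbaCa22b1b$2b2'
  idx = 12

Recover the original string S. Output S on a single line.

LF mapping: 10 7 11 12 8 6 9 2 3 13 1 14 0 4 15 5
Walk LF starting at row 12, prepending L[row]:
  step 1: row=12, L[12]='$', prepend. Next row=LF[12]=0
  step 2: row=0, L[0]='b', prepend. Next row=LF[0]=10
  step 3: row=10, L[10]='1', prepend. Next row=LF[10]=1
  step 4: row=1, L[1]='D', prepend. Next row=LF[1]=7
  step 5: row=7, L[7]='2', prepend. Next row=LF[7]=2
  step 6: row=2, L[2]='b', prepend. Next row=LF[2]=11
  step 7: row=11, L[11]='b', prepend. Next row=LF[11]=14
  step 8: row=14, L[14]='b', prepend. Next row=LF[14]=15
  step 9: row=15, L[15]='2', prepend. Next row=LF[15]=5
  step 10: row=5, L[5]='C', prepend. Next row=LF[5]=6
  step 11: row=6, L[6]='a', prepend. Next row=LF[6]=9
  step 12: row=9, L[9]='b', prepend. Next row=LF[9]=13
  step 13: row=13, L[13]='2', prepend. Next row=LF[13]=4
  step 14: row=4, L[4]='a', prepend. Next row=LF[4]=8
  step 15: row=8, L[8]='2', prepend. Next row=LF[8]=3
  step 16: row=3, L[3]='b', prepend. Next row=LF[3]=12
Reversed output: b2a2baC2bbb2D1b$

Answer: b2a2baC2bbb2D1b$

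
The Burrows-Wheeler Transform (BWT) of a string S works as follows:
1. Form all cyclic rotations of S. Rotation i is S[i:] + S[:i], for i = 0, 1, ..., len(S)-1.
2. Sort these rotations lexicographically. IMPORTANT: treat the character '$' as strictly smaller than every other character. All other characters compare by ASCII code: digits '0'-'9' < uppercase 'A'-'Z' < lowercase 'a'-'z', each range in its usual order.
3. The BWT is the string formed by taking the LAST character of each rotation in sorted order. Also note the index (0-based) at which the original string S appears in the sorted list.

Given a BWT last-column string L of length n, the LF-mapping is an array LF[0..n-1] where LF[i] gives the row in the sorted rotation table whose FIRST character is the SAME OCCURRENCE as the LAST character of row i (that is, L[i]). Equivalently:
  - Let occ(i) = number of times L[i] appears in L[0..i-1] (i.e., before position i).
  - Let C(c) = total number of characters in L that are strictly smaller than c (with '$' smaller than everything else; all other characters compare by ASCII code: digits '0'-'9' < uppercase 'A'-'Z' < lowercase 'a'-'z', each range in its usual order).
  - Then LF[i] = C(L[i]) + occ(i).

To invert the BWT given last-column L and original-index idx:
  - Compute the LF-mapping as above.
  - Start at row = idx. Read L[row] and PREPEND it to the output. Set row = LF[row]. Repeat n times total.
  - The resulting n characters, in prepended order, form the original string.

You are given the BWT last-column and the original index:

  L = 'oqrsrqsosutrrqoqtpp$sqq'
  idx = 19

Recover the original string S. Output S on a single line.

LF mapping: 1 6 12 16 13 7 17 2 18 22 20 14 15 8 3 9 21 4 5 0 19 10 11
Walk LF starting at row 19, prepending L[row]:
  step 1: row=19, L[19]='$', prepend. Next row=LF[19]=0
  step 2: row=0, L[0]='o', prepend. Next row=LF[0]=1
  step 3: row=1, L[1]='q', prepend. Next row=LF[1]=6
  step 4: row=6, L[6]='s', prepend. Next row=LF[6]=17
  step 5: row=17, L[17]='p', prepend. Next row=LF[17]=4
  step 6: row=4, L[4]='r', prepend. Next row=LF[4]=13
  step 7: row=13, L[13]='q', prepend. Next row=LF[13]=8
  step 8: row=8, L[8]='s', prepend. Next row=LF[8]=18
  step 9: row=18, L[18]='p', prepend. Next row=LF[18]=5
  step 10: row=5, L[5]='q', prepend. Next row=LF[5]=7
  step 11: row=7, L[7]='o', prepend. Next row=LF[7]=2
  step 12: row=2, L[2]='r', prepend. Next row=LF[2]=12
  step 13: row=12, L[12]='r', prepend. Next row=LF[12]=15
  step 14: row=15, L[15]='q', prepend. Next row=LF[15]=9
  step 15: row=9, L[9]='u', prepend. Next row=LF[9]=22
  step 16: row=22, L[22]='q', prepend. Next row=LF[22]=11
  step 17: row=11, L[11]='r', prepend. Next row=LF[11]=14
  step 18: row=14, L[14]='o', prepend. Next row=LF[14]=3
  step 19: row=3, L[3]='s', prepend. Next row=LF[3]=16
  step 20: row=16, L[16]='t', prepend. Next row=LF[16]=21
  step 21: row=21, L[21]='q', prepend. Next row=LF[21]=10
  step 22: row=10, L[10]='t', prepend. Next row=LF[10]=20
  step 23: row=20, L[20]='s', prepend. Next row=LF[20]=19
Reversed output: stqtsorquqrroqpsqrpsqo$

Answer: stqtsorquqrroqpsqrpsqo$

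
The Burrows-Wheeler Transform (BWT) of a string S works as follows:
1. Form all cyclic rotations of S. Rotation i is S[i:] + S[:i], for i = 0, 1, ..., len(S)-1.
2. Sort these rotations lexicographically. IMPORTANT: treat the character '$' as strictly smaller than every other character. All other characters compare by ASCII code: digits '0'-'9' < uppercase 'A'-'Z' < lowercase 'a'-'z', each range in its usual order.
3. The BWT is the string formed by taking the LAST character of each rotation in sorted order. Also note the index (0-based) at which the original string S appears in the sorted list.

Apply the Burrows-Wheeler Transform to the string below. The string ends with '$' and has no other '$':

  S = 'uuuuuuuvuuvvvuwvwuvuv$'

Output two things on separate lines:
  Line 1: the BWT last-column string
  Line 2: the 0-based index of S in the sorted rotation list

All 22 rotations (rotation i = S[i:]+S[:i]):
  rot[0] = uuuuuuuvuuvvvuwvwuvuv$
  rot[1] = uuuuuuvuuvvvuwvwuvuv$u
  rot[2] = uuuuuvuuvvvuwvwuvuv$uu
  rot[3] = uuuuvuuvvvuwvwuvuv$uuu
  rot[4] = uuuvuuvvvuwvwuvuv$uuuu
  rot[5] = uuvuuvvvuwvwuvuv$uuuuu
  rot[6] = uvuuvvvuwvwuvuv$uuuuuu
  rot[7] = vuuvvvuwvwuvuv$uuuuuuu
  rot[8] = uuvvvuwvwuvuv$uuuuuuuv
  rot[9] = uvvvuwvwuvuv$uuuuuuuvu
  rot[10] = vvvuwvwuvuv$uuuuuuuvuu
  rot[11] = vvuwvwuvuv$uuuuuuuvuuv
  rot[12] = vuwvwuvuv$uuuuuuuvuuvv
  rot[13] = uwvwuvuv$uuuuuuuvuuvvv
  rot[14] = wvwuvuv$uuuuuuuvuuvvvu
  rot[15] = vwuvuv$uuuuuuuvuuvvvuw
  rot[16] = wuvuv$uuuuuuuvuuvvvuwv
  rot[17] = uvuv$uuuuuuuvuuvvvuwvw
  rot[18] = vuv$uuuuuuuvuuvvvuwvwu
  rot[19] = uv$uuuuuuuvuuvvvuwvwuv
  rot[20] = v$uuuuuuuvuuvvvuwvwuvu
  rot[21] = $uuuuuuuvuuvvvuwvwuvuv
Sorted (with $ < everything):
  sorted[0] = $uuuuuuuvuuvvvuwvwuvuv  (last char: 'v')
  sorted[1] = uuuuuuuvuuvvvuwvwuvuv$  (last char: '$')
  sorted[2] = uuuuuuvuuvvvuwvwuvuv$u  (last char: 'u')
  sorted[3] = uuuuuvuuvvvuwvwuvuv$uu  (last char: 'u')
  sorted[4] = uuuuvuuvvvuwvwuvuv$uuu  (last char: 'u')
  sorted[5] = uuuvuuvvvuwvwuvuv$uuuu  (last char: 'u')
  sorted[6] = uuvuuvvvuwvwuvuv$uuuuu  (last char: 'u')
  sorted[7] = uuvvvuwvwuvuv$uuuuuuuv  (last char: 'v')
  sorted[8] = uv$uuuuuuuvuuvvvuwvwuv  (last char: 'v')
  sorted[9] = uvuuvvvuwvwuvuv$uuuuuu  (last char: 'u')
  sorted[10] = uvuv$uuuuuuuvuuvvvuwvw  (last char: 'w')
  sorted[11] = uvvvuwvwuvuv$uuuuuuuvu  (last char: 'u')
  sorted[12] = uwvwuvuv$uuuuuuuvuuvvv  (last char: 'v')
  sorted[13] = v$uuuuuuuvuuvvvuwvwuvu  (last char: 'u')
  sorted[14] = vuuvvvuwvwuvuv$uuuuuuu  (last char: 'u')
  sorted[15] = vuv$uuuuuuuvuuvvvuwvwu  (last char: 'u')
  sorted[16] = vuwvwuvuv$uuuuuuuvuuvv  (last char: 'v')
  sorted[17] = vvuwvwuvuv$uuuuuuuvuuv  (last char: 'v')
  sorted[18] = vvvuwvwuvuv$uuuuuuuvuu  (last char: 'u')
  sorted[19] = vwuvuv$uuuuuuuvuuvvvuw  (last char: 'w')
  sorted[20] = wuvuv$uuuuuuuvuuvvvuwv  (last char: 'v')
  sorted[21] = wvwuvuv$uuuuuuuvuuvvvu  (last char: 'u')
Last column: v$uuuuuvvuwuvuuuvvuwvu
Original string S is at sorted index 1

Answer: v$uuuuuvvuwuvuuuvvuwvu
1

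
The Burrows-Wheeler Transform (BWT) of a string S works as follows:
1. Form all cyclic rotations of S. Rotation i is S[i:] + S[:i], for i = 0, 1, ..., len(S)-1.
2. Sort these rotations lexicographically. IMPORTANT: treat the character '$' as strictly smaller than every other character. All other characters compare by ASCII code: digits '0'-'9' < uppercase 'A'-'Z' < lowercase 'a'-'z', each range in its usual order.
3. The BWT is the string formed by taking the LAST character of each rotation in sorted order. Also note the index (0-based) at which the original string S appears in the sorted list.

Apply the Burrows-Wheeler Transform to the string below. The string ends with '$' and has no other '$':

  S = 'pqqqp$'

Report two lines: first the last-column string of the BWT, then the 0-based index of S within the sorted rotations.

Answer: pq$qqp
2

Derivation:
All 6 rotations (rotation i = S[i:]+S[:i]):
  rot[0] = pqqqp$
  rot[1] = qqqp$p
  rot[2] = qqp$pq
  rot[3] = qp$pqq
  rot[4] = p$pqqq
  rot[5] = $pqqqp
Sorted (with $ < everything):
  sorted[0] = $pqqqp  (last char: 'p')
  sorted[1] = p$pqqq  (last char: 'q')
  sorted[2] = pqqqp$  (last char: '$')
  sorted[3] = qp$pqq  (last char: 'q')
  sorted[4] = qqp$pq  (last char: 'q')
  sorted[5] = qqqp$p  (last char: 'p')
Last column: pq$qqp
Original string S is at sorted index 2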